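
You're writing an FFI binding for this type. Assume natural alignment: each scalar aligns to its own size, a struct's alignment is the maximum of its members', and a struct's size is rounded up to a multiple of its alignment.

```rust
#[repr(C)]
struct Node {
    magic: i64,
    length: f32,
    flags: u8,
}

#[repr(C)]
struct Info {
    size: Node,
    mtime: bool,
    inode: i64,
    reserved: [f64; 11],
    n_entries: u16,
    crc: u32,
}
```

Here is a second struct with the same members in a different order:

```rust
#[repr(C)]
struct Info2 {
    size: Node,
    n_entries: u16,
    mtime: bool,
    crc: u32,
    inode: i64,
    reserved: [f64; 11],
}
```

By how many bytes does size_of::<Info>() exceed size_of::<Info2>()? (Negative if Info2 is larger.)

8

Node: 0..8  magic  (8B, 8-aligned); 8..12  length  (4B, 4-aligned); 12..13  flags  (1B, 1-aligned); 13..16  -- tail padding (3B); sizeof = 16, alignof = 8
0..16  size  (16B, 8-aligned)
16..17  mtime  (1B, 1-aligned)
17..24  -- padding (7B)
24..32  inode  (8B, 8-aligned)
32..120  reserved  (88B, 8-aligned)
120..122  n_entries  (2B, 2-aligned)
122..124  -- padding (2B)
124..128  crc  (4B, 4-aligned)
sizeof = 128, alignof = 8
— Info2 —
0..16  size  (16B, 8-aligned)
16..18  n_entries  (2B, 2-aligned)
18..19  mtime  (1B, 1-aligned)
19..20  -- padding (1B)
20..24  crc  (4B, 4-aligned)
24..32  inode  (8B, 8-aligned)
32..120  reserved  (88B, 8-aligned)
sizeof = 120, alignof = 8
128 − 120 = 8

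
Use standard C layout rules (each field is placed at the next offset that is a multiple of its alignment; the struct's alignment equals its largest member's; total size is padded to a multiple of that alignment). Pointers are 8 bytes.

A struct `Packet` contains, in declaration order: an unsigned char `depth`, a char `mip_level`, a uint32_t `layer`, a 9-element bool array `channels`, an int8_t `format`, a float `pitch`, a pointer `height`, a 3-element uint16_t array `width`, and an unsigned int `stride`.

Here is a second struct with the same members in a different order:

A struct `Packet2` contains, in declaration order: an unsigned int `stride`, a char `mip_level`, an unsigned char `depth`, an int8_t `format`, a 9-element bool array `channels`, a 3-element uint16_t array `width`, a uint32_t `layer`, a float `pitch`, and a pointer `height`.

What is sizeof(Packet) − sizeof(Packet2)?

8

0..1  depth  (1B, 1-aligned)
1..2  mip_level  (1B, 1-aligned)
2..4  -- padding (2B)
4..8  layer  (4B, 4-aligned)
8..17  channels  (9B, 1-aligned)
17..18  format  (1B, 1-aligned)
18..20  -- padding (2B)
20..24  pitch  (4B, 4-aligned)
24..32  height  (8B, 8-aligned)
32..38  width  (6B, 2-aligned)
38..40  -- padding (2B)
40..44  stride  (4B, 4-aligned)
44..48  -- tail padding (4B)
sizeof = 48, alignof = 8
— Packet2 —
0..4  stride  (4B, 4-aligned)
4..5  mip_level  (1B, 1-aligned)
5..6  depth  (1B, 1-aligned)
6..7  format  (1B, 1-aligned)
7..16  channels  (9B, 1-aligned)
16..22  width  (6B, 2-aligned)
22..24  -- padding (2B)
24..28  layer  (4B, 4-aligned)
28..32  pitch  (4B, 4-aligned)
32..40  height  (8B, 8-aligned)
sizeof = 40, alignof = 8
48 − 40 = 8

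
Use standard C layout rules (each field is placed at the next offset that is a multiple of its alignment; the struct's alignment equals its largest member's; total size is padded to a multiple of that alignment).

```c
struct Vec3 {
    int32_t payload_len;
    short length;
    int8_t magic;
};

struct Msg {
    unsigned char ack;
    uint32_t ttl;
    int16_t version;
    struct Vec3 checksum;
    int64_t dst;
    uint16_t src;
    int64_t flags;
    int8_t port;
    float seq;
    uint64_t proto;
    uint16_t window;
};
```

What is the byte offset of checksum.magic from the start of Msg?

18

Vec3: @0: payload_len [4B, align 4] → 4; @4: length [2B, align 2] → 6; @6: magic [1B, align 1] → 7; +1 tail pad (align 4); size 8, align 4
@0: ack [1B, align 1] → 1
+3 pad (align 4)
@4: ttl [4B, align 4] → 8
@8: version [2B, align 2] → 10
+2 pad (align 4)
@12: checksum [8B, align 4] → 20
within Vec3: magic at 6
12 + 6 = 18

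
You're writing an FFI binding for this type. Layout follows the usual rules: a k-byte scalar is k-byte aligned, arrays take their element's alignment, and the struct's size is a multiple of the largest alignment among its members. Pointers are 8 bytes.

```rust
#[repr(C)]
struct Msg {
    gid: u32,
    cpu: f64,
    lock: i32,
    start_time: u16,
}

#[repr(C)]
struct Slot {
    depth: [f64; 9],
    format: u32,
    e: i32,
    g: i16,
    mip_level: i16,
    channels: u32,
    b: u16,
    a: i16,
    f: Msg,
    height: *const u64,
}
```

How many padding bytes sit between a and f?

Msg: 0..4  gid  (4B, 4-aligned); 4..8  -- padding (4B); 8..16  cpu  (8B, 8-aligned); 16..20  lock  (4B, 4-aligned); 20..22  start_time  (2B, 2-aligned); 22..24  -- tail padding (2B); sizeof = 24, alignof = 8
0..72  depth  (72B, 8-aligned)
72..76  format  (4B, 4-aligned)
76..80  e  (4B, 4-aligned)
80..82  g  (2B, 2-aligned)
82..84  mip_level  (2B, 2-aligned)
84..88  channels  (4B, 4-aligned)
88..90  b  (2B, 2-aligned)
90..92  a  (2B, 2-aligned)
92..96  -- padding (4B)
96..120  f  (24B, 8-aligned)

4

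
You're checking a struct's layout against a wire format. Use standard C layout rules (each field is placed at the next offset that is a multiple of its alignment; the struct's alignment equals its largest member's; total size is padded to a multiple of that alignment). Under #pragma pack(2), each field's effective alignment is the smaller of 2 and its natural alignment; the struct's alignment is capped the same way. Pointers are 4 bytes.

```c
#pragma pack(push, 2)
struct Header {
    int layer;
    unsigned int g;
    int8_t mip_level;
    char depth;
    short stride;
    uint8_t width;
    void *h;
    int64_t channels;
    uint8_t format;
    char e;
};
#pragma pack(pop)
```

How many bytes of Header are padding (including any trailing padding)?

layer at 0 (size 4, align 2) → ends 4
g at 4 (size 4, align 2) → ends 8
mip_level at 8 (size 1, align 1) → ends 9
depth at 9 (size 1, align 1) → ends 10
stride at 10 (size 2, align 2) → ends 12
width at 12 (size 1, align 1) → ends 13
pad 1 to align 2 for h
h at 14 (size 4, align 2) → ends 18
channels at 18 (size 8, align 2) → ends 26
format at 26 (size 1, align 1) → ends 27
e at 27 (size 1, align 1) → ends 28
total 28 bytes, alignment 2
data bytes 27, size 28 → padding 1

1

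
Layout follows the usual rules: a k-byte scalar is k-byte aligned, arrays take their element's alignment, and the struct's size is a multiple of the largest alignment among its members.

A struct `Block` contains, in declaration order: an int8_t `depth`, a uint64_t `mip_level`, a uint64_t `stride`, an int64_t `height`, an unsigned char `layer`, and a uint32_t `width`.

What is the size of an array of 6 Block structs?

240

depth at 0 (size 1, align 1) → ends 1
pad 7 to align 8 for mip_level
mip_level at 8 (size 8, align 8) → ends 16
stride at 16 (size 8, align 8) → ends 24
height at 24 (size 8, align 8) → ends 32
layer at 32 (size 1, align 1) → ends 33
pad 3 to align 4 for width
width at 36 (size 4, align 4) → ends 40
total 40 bytes, alignment 8
array of 6: 6 × 40 = 240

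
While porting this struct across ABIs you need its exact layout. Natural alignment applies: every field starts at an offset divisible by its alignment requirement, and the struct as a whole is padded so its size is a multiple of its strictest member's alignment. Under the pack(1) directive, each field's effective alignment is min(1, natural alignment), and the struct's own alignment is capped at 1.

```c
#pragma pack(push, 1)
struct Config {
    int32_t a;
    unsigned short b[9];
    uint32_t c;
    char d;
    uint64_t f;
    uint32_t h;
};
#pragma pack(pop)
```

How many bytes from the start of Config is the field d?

@0: a [4B, align 1] → 4
@4: b [18B, align 1] → 22
@22: c [4B, align 1] → 26
@26: d [1B, align 1] → 27

26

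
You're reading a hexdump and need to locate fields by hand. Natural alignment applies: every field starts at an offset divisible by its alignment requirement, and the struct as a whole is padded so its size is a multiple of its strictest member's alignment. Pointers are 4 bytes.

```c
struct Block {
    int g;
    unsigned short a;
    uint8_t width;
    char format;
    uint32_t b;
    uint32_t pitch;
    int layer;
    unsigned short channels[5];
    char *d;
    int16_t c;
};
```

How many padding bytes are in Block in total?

@0: g [4B, align 4] → 4
@4: a [2B, align 2] → 6
@6: width [1B, align 1] → 7
@7: format [1B, align 1] → 8
@8: b [4B, align 4] → 12
@12: pitch [4B, align 4] → 16
@16: layer [4B, align 4] → 20
@20: channels [10B, align 2] → 30
+2 pad (align 4)
@32: d [4B, align 4] → 36
@36: c [2B, align 2] → 38
+2 tail pad (align 4)
size 40, align 4
data bytes 36, size 40 → padding 4

4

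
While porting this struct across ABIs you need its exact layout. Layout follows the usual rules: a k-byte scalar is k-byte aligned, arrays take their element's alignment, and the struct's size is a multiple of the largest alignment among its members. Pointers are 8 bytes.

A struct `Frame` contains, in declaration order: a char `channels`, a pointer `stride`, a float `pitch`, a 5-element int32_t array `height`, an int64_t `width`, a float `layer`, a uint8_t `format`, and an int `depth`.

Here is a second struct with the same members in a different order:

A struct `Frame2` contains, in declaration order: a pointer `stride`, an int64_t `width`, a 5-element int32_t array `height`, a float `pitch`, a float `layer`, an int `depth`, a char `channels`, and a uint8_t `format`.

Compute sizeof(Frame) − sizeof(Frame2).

8

0..1  channels  (1B, 1-aligned)
1..8  -- padding (7B)
8..16  stride  (8B, 8-aligned)
16..20  pitch  (4B, 4-aligned)
20..40  height  (20B, 4-aligned)
40..48  width  (8B, 8-aligned)
48..52  layer  (4B, 4-aligned)
52..53  format  (1B, 1-aligned)
53..56  -- padding (3B)
56..60  depth  (4B, 4-aligned)
60..64  -- tail padding (4B)
sizeof = 64, alignof = 8
— Frame2 —
0..8  stride  (8B, 8-aligned)
8..16  width  (8B, 8-aligned)
16..36  height  (20B, 4-aligned)
36..40  pitch  (4B, 4-aligned)
40..44  layer  (4B, 4-aligned)
44..48  depth  (4B, 4-aligned)
48..49  channels  (1B, 1-aligned)
49..50  format  (1B, 1-aligned)
50..56  -- tail padding (6B)
sizeof = 56, alignof = 8
64 − 56 = 8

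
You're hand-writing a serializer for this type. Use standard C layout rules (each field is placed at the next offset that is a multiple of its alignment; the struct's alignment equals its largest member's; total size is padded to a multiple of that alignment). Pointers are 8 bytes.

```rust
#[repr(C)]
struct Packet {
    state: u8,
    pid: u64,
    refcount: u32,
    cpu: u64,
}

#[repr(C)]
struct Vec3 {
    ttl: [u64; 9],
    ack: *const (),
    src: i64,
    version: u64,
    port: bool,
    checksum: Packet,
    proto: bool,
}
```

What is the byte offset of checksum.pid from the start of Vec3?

112

Packet: @0: state [1B, align 1] → 1; +7 pad (align 8); @8: pid [8B, align 8] → 16; @16: refcount [4B, align 4] → 20; +4 pad (align 8); @24: cpu [8B, align 8] → 32; size 32, align 8
@0: ttl [72B, align 8] → 72
@72: ack [8B, align 8] → 80
@80: src [8B, align 8] → 88
@88: version [8B, align 8] → 96
@96: port [1B, align 1] → 97
+7 pad (align 8)
@104: checksum [32B, align 8] → 136
within Packet: pid at 8
104 + 8 = 112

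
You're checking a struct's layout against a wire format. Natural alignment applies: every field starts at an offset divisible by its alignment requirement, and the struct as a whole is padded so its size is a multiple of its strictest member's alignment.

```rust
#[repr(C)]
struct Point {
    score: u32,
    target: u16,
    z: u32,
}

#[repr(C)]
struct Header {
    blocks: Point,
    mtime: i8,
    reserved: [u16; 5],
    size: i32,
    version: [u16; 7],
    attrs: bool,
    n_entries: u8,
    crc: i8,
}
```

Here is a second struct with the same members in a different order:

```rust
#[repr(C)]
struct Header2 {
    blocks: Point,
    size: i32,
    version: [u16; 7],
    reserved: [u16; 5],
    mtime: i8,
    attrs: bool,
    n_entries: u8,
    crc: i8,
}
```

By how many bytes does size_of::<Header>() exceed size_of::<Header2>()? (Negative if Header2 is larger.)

Point: 0..4  score  (4B, 4-aligned); 4..6  target  (2B, 2-aligned); 6..8  -- padding (2B); 8..12  z  (4B, 4-aligned); sizeof = 12, alignof = 4
0..12  blocks  (12B, 4-aligned)
12..13  mtime  (1B, 1-aligned)
13..14  -- padding (1B)
14..24  reserved  (10B, 2-aligned)
24..28  size  (4B, 4-aligned)
28..42  version  (14B, 2-aligned)
42..43  attrs  (1B, 1-aligned)
43..44  n_entries  (1B, 1-aligned)
44..45  crc  (1B, 1-aligned)
45..48  -- tail padding (3B)
sizeof = 48, alignof = 4
— Header2 —
0..12  blocks  (12B, 4-aligned)
12..16  size  (4B, 4-aligned)
16..30  version  (14B, 2-aligned)
30..40  reserved  (10B, 2-aligned)
40..41  mtime  (1B, 1-aligned)
41..42  attrs  (1B, 1-aligned)
42..43  n_entries  (1B, 1-aligned)
43..44  crc  (1B, 1-aligned)
sizeof = 44, alignof = 4
48 − 44 = 4

4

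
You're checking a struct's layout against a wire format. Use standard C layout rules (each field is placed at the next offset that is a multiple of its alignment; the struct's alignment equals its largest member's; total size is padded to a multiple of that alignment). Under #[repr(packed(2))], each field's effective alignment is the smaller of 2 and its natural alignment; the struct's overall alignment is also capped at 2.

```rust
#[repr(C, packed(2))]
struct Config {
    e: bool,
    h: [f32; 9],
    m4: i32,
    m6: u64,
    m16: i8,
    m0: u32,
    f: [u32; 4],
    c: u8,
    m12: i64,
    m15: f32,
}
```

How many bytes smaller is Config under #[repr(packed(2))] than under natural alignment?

natural layout:
  @0: e [1B, align 1] → 1
  +3 pad (align 4)
  @4: h [36B, align 4] → 40
  @40: m4 [4B, align 4] → 44
  +4 pad (align 8)
  @48: m6 [8B, align 8] → 56
  @56: m16 [1B, align 1] → 57
  +3 pad (align 4)
  @60: m0 [4B, align 4] → 64
  @64: f [16B, align 4] → 80
  @80: c [1B, align 1] → 81
  +7 pad (align 8)
  @88: m12 [8B, align 8] → 96
  @96: m15 [4B, align 4] → 100
  +4 tail pad (align 8)
  size 104, align 8
packed(2) layout:
  @0: e [1B, align 1] → 1
  +1 pad (align 2)
  @2: h [36B, align 2] → 38
  @38: m4 [4B, align 2] → 42
  @42: m6 [8B, align 2] → 50
  @50: m16 [1B, align 1] → 51
  +1 pad (align 2)
  @52: m0 [4B, align 2] → 56
  @56: f [16B, align 2] → 72
  @72: c [1B, align 1] → 73
  +1 pad (align 2)
  @74: m12 [8B, align 2] → 82
  @82: m15 [4B, align 2] → 86
  size 86, align 2
104 − 86 = 18

18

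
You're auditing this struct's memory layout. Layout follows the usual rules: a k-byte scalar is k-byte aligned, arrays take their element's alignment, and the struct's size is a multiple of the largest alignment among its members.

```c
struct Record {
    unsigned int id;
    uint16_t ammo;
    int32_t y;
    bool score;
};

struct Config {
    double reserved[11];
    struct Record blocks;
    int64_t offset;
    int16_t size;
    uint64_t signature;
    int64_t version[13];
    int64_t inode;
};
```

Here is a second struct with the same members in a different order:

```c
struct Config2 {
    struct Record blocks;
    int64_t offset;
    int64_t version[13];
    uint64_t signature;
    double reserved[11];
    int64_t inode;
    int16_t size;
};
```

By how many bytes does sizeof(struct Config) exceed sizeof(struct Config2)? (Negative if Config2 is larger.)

0

Record: @0: id [4B, align 4] → 4; @4: ammo [2B, align 2] → 6; +2 pad (align 4); @8: y [4B, align 4] → 12; @12: score [1B, align 1] → 13; +3 tail pad (align 4); size 16, align 4
@0: reserved [88B, align 8] → 88
@88: blocks [16B, align 4] → 104
@104: offset [8B, align 8] → 112
@112: size [2B, align 2] → 114
+6 pad (align 8)
@120: signature [8B, align 8] → 128
@128: version [104B, align 8] → 232
@232: inode [8B, align 8] → 240
size 240, align 8
— Config2 —
@0: blocks [16B, align 4] → 16
@16: offset [8B, align 8] → 24
@24: version [104B, align 8] → 128
@128: signature [8B, align 8] → 136
@136: reserved [88B, align 8] → 224
@224: inode [8B, align 8] → 232
@232: size [2B, align 2] → 234
+6 tail pad (align 8)
size 240, align 8
240 − 240 = 0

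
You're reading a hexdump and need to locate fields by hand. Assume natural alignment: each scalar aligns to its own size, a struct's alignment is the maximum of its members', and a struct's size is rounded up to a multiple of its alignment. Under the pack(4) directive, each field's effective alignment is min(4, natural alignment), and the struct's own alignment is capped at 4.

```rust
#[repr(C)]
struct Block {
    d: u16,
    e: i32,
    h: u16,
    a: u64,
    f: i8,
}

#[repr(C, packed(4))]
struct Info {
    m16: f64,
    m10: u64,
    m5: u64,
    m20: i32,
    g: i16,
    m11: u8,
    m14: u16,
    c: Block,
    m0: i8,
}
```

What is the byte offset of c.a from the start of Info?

Block: 0..2  d  (2B, 2-aligned); 2..4  -- padding (2B); 4..8  e  (4B, 4-aligned); 8..10  h  (2B, 2-aligned); 10..16  -- padding (6B); 16..24  a  (8B, 8-aligned); 24..25  f  (1B, 1-aligned); 25..32  -- tail padding (7B); sizeof = 32, alignof = 8
0..8  m16  (8B, 4-aligned)
8..16  m10  (8B, 4-aligned)
16..24  m5  (8B, 4-aligned)
24..28  m20  (4B, 4-aligned)
28..30  g  (2B, 2-aligned)
30..31  m11  (1B, 1-aligned)
31..32  -- padding (1B)
32..34  m14  (2B, 2-aligned)
34..36  -- padding (2B)
36..68  c  (32B, 4-aligned)
within Block: a at 16
36 + 16 = 52

52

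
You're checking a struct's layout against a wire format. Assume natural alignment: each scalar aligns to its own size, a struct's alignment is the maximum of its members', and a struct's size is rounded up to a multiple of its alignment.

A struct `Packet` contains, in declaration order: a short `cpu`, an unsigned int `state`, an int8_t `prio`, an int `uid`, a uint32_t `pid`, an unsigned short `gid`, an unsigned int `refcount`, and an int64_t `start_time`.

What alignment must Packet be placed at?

member alignments: cpu=2, state=4, prio=1, uid=4, pid=4, gid=2, refcount=4, start_time=8
max = 8

8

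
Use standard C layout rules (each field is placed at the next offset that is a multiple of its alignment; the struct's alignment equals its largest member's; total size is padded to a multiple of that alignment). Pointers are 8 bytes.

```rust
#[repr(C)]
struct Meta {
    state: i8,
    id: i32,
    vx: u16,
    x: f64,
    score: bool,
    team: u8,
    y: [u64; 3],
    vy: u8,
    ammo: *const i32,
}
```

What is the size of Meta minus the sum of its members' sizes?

22

0..1  state  (1B, 1-aligned)
1..4  -- padding (3B)
4..8  id  (4B, 4-aligned)
8..10  vx  (2B, 2-aligned)
10..16  -- padding (6B)
16..24  x  (8B, 8-aligned)
24..25  score  (1B, 1-aligned)
25..26  team  (1B, 1-aligned)
26..32  -- padding (6B)
32..56  y  (24B, 8-aligned)
56..57  vy  (1B, 1-aligned)
57..64  -- padding (7B)
64..72  ammo  (8B, 8-aligned)
sizeof = 72, alignof = 8
data bytes 50, size 72 → padding 22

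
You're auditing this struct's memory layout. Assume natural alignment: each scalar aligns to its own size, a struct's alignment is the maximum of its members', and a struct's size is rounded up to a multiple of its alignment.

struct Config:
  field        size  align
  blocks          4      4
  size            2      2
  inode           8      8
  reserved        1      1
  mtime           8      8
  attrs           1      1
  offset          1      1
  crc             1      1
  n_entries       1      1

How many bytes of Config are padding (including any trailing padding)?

blocks at 0 (size 4, align 4) → ends 4
size at 4 (size 2, align 2) → ends 6
pad 2 to align 8 for inode
inode at 8 (size 8, align 8) → ends 16
reserved at 16 (size 1, align 1) → ends 17
pad 7 to align 8 for mtime
mtime at 24 (size 8, align 8) → ends 32
attrs at 32 (size 1, align 1) → ends 33
offset at 33 (size 1, align 1) → ends 34
crc at 34 (size 1, align 1) → ends 35
n_entries at 35 (size 1, align 1) → ends 36
tail pad 4 to reach multiple of 8
total 40 bytes, alignment 8
data bytes 27, size 40 → padding 13

13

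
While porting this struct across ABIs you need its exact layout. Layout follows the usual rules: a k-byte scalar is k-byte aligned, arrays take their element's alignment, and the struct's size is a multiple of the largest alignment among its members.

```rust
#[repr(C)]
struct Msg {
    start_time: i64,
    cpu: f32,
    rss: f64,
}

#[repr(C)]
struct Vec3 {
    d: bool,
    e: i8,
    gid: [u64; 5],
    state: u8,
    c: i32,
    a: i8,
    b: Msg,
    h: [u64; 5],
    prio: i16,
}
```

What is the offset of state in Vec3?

48

Msg: @0: start_time [8B, align 8] → 8; @8: cpu [4B, align 4] → 12; +4 pad (align 8); @16: rss [8B, align 8] → 24; size 24, align 8
@0: d [1B, align 1] → 1
@1: e [1B, align 1] → 2
+6 pad (align 8)
@8: gid [40B, align 8] → 48
@48: state [1B, align 1] → 49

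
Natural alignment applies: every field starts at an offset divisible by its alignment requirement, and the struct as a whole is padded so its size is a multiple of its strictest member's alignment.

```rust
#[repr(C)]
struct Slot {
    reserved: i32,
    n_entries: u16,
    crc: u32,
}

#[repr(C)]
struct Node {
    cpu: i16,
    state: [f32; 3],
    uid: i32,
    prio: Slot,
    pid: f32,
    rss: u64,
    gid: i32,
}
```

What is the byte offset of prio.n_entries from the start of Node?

24

Slot: @0: reserved [4B, align 4] → 4; @4: n_entries [2B, align 2] → 6; +2 pad (align 4); @8: crc [4B, align 4] → 12; size 12, align 4
@0: cpu [2B, align 2] → 2
+2 pad (align 4)
@4: state [12B, align 4] → 16
@16: uid [4B, align 4] → 20
@20: prio [12B, align 4] → 32
within Slot: n_entries at 4
20 + 4 = 24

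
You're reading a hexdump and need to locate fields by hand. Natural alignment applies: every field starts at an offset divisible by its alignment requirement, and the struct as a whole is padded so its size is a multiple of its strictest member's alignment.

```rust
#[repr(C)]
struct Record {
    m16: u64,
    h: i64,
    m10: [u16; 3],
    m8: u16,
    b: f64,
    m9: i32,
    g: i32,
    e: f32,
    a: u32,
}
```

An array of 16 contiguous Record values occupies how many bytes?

768

0..8  m16  (8B, 8-aligned)
8..16  h  (8B, 8-aligned)
16..22  m10  (6B, 2-aligned)
22..24  m8  (2B, 2-aligned)
24..32  b  (8B, 8-aligned)
32..36  m9  (4B, 4-aligned)
36..40  g  (4B, 4-aligned)
40..44  e  (4B, 4-aligned)
44..48  a  (4B, 4-aligned)
sizeof = 48, alignof = 8
array of 16: 16 × 48 = 768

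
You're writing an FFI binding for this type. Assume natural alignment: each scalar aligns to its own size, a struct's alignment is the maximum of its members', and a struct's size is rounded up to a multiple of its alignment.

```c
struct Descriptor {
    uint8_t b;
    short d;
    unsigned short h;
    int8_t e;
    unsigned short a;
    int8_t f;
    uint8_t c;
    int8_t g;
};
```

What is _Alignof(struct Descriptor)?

member alignments: b=1, d=2, h=2, e=1, a=2, f=1, c=1, g=1
max = 2

2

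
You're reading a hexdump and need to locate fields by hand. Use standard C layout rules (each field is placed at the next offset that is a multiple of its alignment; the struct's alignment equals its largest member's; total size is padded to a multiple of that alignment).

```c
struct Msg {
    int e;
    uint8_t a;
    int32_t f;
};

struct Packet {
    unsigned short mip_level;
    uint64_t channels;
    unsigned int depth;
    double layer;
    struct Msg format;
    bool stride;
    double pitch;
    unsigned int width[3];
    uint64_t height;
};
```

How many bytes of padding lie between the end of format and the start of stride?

0

Msg: e at 0 (size 4, align 4) → ends 4; a at 4 (size 1, align 1) → ends 5; pad 3 to align 4 for f; f at 8 (size 4, align 4) → ends 12; total 12 bytes, alignment 4
mip_level at 0 (size 2, align 2) → ends 2
pad 6 to align 8 for channels
channels at 8 (size 8, align 8) → ends 16
depth at 16 (size 4, align 4) → ends 20
pad 4 to align 8 for layer
layer at 24 (size 8, align 8) → ends 32
format at 32 (size 12, align 4) → ends 44
stride at 44 (size 1, align 1) → ends 45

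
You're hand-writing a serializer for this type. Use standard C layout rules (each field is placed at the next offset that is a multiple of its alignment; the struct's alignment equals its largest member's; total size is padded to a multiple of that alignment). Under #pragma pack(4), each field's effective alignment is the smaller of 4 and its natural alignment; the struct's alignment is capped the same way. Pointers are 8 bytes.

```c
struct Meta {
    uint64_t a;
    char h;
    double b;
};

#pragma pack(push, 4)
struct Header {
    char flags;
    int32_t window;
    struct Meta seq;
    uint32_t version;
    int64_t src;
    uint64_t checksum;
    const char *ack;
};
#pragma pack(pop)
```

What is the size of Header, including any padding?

60 bytes

Meta: @0: a [8B, align 8] → 8; @8: h [1B, align 1] → 9; +7 pad (align 8); @16: b [8B, align 8] → 24; size 24, align 8
@0: flags [1B, align 1] → 1
+3 pad (align 4)
@4: window [4B, align 4] → 8
@8: seq [24B, align 4] → 32
@32: version [4B, align 4] → 36
@36: src [8B, align 4] → 44
@44: checksum [8B, align 4] → 52
@52: ack [8B, align 4] → 60
size 60, align 4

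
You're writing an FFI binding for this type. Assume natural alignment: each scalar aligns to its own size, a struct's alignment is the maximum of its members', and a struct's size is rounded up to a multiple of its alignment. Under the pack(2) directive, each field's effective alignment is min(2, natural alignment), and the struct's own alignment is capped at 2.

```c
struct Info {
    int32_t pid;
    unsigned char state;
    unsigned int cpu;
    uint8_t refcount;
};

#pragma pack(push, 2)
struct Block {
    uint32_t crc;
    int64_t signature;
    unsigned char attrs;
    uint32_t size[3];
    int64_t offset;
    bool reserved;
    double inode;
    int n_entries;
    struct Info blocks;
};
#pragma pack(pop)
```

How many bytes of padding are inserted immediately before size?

1

Info: pid at 0 (size 4, align 4) → ends 4; state at 4 (size 1, align 1) → ends 5; pad 3 to align 4 for cpu; cpu at 8 (size 4, align 4) → ends 12; refcount at 12 (size 1, align 1) → ends 13; tail pad 3 to reach multiple of 4; total 16 bytes, alignment 4
crc at 0 (size 4, align 2) → ends 4
signature at 4 (size 8, align 2) → ends 12
attrs at 12 (size 1, align 1) → ends 13
pad 1 to align 2 for size
size at 14 (size 12, align 2) → ends 26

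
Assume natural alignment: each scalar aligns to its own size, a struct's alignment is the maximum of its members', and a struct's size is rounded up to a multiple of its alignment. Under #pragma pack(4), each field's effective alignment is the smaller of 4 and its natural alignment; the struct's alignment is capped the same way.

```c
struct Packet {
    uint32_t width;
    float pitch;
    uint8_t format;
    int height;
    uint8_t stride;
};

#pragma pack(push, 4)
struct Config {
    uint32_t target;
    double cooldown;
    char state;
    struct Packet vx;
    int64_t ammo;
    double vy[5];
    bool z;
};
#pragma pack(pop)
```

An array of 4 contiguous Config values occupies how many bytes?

352

Packet: 0..4  width  (4B, 4-aligned); 4..8  pitch  (4B, 4-aligned); 8..9  format  (1B, 1-aligned); 9..12  -- padding (3B); 12..16  height  (4B, 4-aligned); 16..17  stride  (1B, 1-aligned); 17..20  -- tail padding (3B); sizeof = 20, alignof = 4
0..4  target  (4B, 4-aligned)
4..12  cooldown  (8B, 4-aligned)
12..13  state  (1B, 1-aligned)
13..16  -- padding (3B)
16..36  vx  (20B, 4-aligned)
36..44  ammo  (8B, 4-aligned)
44..84  vy  (40B, 4-aligned)
84..85  z  (1B, 1-aligned)
85..88  -- tail padding (3B)
sizeof = 88, alignof = 4
array of 4: 4 × 88 = 352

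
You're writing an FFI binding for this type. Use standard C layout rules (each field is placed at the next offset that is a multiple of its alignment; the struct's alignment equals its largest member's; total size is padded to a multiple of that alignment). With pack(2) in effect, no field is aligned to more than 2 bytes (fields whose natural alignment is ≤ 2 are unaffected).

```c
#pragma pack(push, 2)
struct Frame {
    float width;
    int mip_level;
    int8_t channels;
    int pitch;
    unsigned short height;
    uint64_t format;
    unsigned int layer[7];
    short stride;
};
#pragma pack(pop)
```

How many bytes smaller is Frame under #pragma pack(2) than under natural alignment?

10

natural layout:
  @0: width [4B, align 4] → 4
  @4: mip_level [4B, align 4] → 8
  @8: channels [1B, align 1] → 9
  +3 pad (align 4)
  @12: pitch [4B, align 4] → 16
  @16: height [2B, align 2] → 18
  +6 pad (align 8)
  @24: format [8B, align 8] → 32
  @32: layer [28B, align 4] → 60
  @60: stride [2B, align 2] → 62
  +2 tail pad (align 8)
  size 64, align 8
packed(2) layout:
  @0: width [4B, align 2] → 4
  @4: mip_level [4B, align 2] → 8
  @8: channels [1B, align 1] → 9
  +1 pad (align 2)
  @10: pitch [4B, align 2] → 14
  @14: height [2B, align 2] → 16
  @16: format [8B, align 2] → 24
  @24: layer [28B, align 2] → 52
  @52: stride [2B, align 2] → 54
  size 54, align 2
64 − 54 = 10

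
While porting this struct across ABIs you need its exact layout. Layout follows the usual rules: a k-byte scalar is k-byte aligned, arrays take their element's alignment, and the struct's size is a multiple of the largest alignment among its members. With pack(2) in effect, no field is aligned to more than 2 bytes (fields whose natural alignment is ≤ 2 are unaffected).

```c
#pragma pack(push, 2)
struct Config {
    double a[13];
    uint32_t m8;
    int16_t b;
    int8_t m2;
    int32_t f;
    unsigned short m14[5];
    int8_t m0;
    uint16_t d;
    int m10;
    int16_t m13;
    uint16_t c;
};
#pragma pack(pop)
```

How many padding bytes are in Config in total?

2

0..104  a  (104B, 2-aligned)
104..108  m8  (4B, 2-aligned)
108..110  b  (2B, 2-aligned)
110..111  m2  (1B, 1-aligned)
111..112  -- padding (1B)
112..116  f  (4B, 2-aligned)
116..126  m14  (10B, 2-aligned)
126..127  m0  (1B, 1-aligned)
127..128  -- padding (1B)
128..130  d  (2B, 2-aligned)
130..134  m10  (4B, 2-aligned)
134..136  m13  (2B, 2-aligned)
136..138  c  (2B, 2-aligned)
sizeof = 138, alignof = 2
data bytes 136, size 138 → padding 2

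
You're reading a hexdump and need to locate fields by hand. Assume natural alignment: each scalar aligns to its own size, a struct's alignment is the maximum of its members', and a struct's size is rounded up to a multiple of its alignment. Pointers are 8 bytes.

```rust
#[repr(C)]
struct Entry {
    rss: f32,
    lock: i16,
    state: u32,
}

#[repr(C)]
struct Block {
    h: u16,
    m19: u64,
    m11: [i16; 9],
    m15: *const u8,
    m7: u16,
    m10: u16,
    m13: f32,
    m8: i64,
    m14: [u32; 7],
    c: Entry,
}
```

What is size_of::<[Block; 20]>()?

Entry: @0: rss [4B, align 4] → 4; @4: lock [2B, align 2] → 6; +2 pad (align 4); @8: state [4B, align 4] → 12; size 12, align 4
@0: h [2B, align 2] → 2
+6 pad (align 8)
@8: m19 [8B, align 8] → 16
@16: m11 [18B, align 2] → 34
+6 pad (align 8)
@40: m15 [8B, align 8] → 48
@48: m7 [2B, align 2] → 50
@50: m10 [2B, align 2] → 52
@52: m13 [4B, align 4] → 56
@56: m8 [8B, align 8] → 64
@64: m14 [28B, align 4] → 92
@92: c [12B, align 4] → 104
size 104, align 8
array of 20: 20 × 104 = 2080

2080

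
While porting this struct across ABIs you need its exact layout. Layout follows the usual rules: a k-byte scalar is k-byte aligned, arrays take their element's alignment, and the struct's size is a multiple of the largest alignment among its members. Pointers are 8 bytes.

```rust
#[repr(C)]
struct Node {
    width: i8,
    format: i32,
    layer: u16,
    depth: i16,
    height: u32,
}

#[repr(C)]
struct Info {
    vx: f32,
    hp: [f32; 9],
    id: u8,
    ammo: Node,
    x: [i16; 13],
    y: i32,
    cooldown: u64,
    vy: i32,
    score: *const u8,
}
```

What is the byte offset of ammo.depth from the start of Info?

Node: @0: width [1B, align 1] → 1; +3 pad (align 4); @4: format [4B, align 4] → 8; @8: layer [2B, align 2] → 10; @10: depth [2B, align 2] → 12; @12: height [4B, align 4] → 16; size 16, align 4
@0: vx [4B, align 4] → 4
@4: hp [36B, align 4] → 40
@40: id [1B, align 1] → 41
+3 pad (align 4)
@44: ammo [16B, align 4] → 60
within Node: depth at 10
44 + 10 = 54

54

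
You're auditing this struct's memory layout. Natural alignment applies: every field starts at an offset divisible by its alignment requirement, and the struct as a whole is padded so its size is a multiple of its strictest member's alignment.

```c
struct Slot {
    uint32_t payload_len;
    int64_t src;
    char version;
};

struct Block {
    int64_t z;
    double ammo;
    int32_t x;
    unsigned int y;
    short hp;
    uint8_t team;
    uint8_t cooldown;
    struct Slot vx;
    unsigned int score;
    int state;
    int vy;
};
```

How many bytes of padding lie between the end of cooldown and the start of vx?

Slot: @0: payload_len [4B, align 4] → 4; +4 pad (align 8); @8: src [8B, align 8] → 16; @16: version [1B, align 1] → 17; +7 tail pad (align 8); size 24, align 8
@0: z [8B, align 8] → 8
@8: ammo [8B, align 8] → 16
@16: x [4B, align 4] → 20
@20: y [4B, align 4] → 24
@24: hp [2B, align 2] → 26
@26: team [1B, align 1] → 27
@27: cooldown [1B, align 1] → 28
+4 pad (align 8)
@32: vx [24B, align 8] → 56

4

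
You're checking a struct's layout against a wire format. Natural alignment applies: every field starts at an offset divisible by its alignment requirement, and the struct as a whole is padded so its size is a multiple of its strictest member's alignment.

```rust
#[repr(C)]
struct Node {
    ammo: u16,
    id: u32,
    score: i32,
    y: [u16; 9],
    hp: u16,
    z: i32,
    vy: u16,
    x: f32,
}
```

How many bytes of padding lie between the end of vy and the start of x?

2

0..2  ammo  (2B, 2-aligned)
2..4  -- padding (2B)
4..8  id  (4B, 4-aligned)
8..12  score  (4B, 4-aligned)
12..30  y  (18B, 2-aligned)
30..32  hp  (2B, 2-aligned)
32..36  z  (4B, 4-aligned)
36..38  vy  (2B, 2-aligned)
38..40  -- padding (2B)
40..44  x  (4B, 4-aligned)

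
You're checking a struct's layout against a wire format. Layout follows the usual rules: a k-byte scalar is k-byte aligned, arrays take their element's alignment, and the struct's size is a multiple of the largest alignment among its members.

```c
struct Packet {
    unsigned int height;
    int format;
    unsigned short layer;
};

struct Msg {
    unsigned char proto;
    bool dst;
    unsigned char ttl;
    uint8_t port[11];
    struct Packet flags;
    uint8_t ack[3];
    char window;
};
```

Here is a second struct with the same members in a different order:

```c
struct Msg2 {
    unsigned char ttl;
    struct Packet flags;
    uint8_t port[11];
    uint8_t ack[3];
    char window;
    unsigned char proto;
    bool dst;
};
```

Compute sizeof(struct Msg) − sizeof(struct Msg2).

Packet: @0: height [4B, align 4] → 4; @4: format [4B, align 4] → 8; @8: layer [2B, align 2] → 10; +2 tail pad (align 4); size 12, align 4
@0: proto [1B, align 1] → 1
@1: dst [1B, align 1] → 2
@2: ttl [1B, align 1] → 3
@3: port [11B, align 1] → 14
+2 pad (align 4)
@16: flags [12B, align 4] → 28
@28: ack [3B, align 1] → 31
@31: window [1B, align 1] → 32
size 32, align 4
— Msg2 —
@0: ttl [1B, align 1] → 1
+3 pad (align 4)
@4: flags [12B, align 4] → 16
@16: port [11B, align 1] → 27
@27: ack [3B, align 1] → 30
@30: window [1B, align 1] → 31
@31: proto [1B, align 1] → 32
@32: dst [1B, align 1] → 33
+3 tail pad (align 4)
size 36, align 4
32 − 36 = -4

-4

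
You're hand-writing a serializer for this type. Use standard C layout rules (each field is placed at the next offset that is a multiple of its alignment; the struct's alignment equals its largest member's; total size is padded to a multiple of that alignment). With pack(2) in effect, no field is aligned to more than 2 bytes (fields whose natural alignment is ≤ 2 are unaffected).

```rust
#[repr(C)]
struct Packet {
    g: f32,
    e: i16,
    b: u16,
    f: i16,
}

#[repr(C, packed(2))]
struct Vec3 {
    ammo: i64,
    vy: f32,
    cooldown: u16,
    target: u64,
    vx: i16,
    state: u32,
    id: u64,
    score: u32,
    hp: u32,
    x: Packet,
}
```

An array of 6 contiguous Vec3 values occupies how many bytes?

336

Packet: 0..4  g  (4B, 4-aligned); 4..6  e  (2B, 2-aligned); 6..8  b  (2B, 2-aligned); 8..10  f  (2B, 2-aligned); 10..12  -- tail padding (2B); sizeof = 12, alignof = 4
0..8  ammo  (8B, 2-aligned)
8..12  vy  (4B, 2-aligned)
12..14  cooldown  (2B, 2-aligned)
14..22  target  (8B, 2-aligned)
22..24  vx  (2B, 2-aligned)
24..28  state  (4B, 2-aligned)
28..36  id  (8B, 2-aligned)
36..40  score  (4B, 2-aligned)
40..44  hp  (4B, 2-aligned)
44..56  x  (12B, 2-aligned)
sizeof = 56, alignof = 2
array of 6: 6 × 56 = 336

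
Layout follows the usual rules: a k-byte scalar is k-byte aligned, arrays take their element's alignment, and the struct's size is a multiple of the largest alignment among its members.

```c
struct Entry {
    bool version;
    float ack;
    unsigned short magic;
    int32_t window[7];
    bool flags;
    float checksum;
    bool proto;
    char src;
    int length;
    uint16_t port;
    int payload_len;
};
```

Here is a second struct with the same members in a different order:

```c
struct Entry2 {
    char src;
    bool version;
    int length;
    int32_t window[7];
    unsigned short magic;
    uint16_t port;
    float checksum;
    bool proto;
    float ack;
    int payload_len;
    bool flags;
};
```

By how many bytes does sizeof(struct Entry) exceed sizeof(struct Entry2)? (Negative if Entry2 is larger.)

0..1  version  (1B, 1-aligned)
1..4  -- padding (3B)
4..8  ack  (4B, 4-aligned)
8..10  magic  (2B, 2-aligned)
10..12  -- padding (2B)
12..40  window  (28B, 4-aligned)
40..41  flags  (1B, 1-aligned)
41..44  -- padding (3B)
44..48  checksum  (4B, 4-aligned)
48..49  proto  (1B, 1-aligned)
49..50  src  (1B, 1-aligned)
50..52  -- padding (2B)
52..56  length  (4B, 4-aligned)
56..58  port  (2B, 2-aligned)
58..60  -- padding (2B)
60..64  payload_len  (4B, 4-aligned)
sizeof = 64, alignof = 4
— Entry2 —
0..1  src  (1B, 1-aligned)
1..2  version  (1B, 1-aligned)
2..4  -- padding (2B)
4..8  length  (4B, 4-aligned)
8..36  window  (28B, 4-aligned)
36..38  magic  (2B, 2-aligned)
38..40  port  (2B, 2-aligned)
40..44  checksum  (4B, 4-aligned)
44..45  proto  (1B, 1-aligned)
45..48  -- padding (3B)
48..52  ack  (4B, 4-aligned)
52..56  payload_len  (4B, 4-aligned)
56..57  flags  (1B, 1-aligned)
57..60  -- tail padding (3B)
sizeof = 60, alignof = 4
64 − 60 = 4

4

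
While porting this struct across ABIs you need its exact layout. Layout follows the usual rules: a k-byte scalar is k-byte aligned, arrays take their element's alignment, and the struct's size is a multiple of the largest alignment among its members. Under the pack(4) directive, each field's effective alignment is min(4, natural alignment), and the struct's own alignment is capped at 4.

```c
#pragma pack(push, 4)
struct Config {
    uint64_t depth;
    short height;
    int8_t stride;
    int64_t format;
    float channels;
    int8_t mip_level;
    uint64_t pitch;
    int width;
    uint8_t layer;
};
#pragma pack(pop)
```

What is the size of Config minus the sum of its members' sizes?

depth at 0 (size 8, align 4) → ends 8
height at 8 (size 2, align 2) → ends 10
stride at 10 (size 1, align 1) → ends 11
pad 1 to align 4 for format
format at 12 (size 8, align 4) → ends 20
channels at 20 (size 4, align 4) → ends 24
mip_level at 24 (size 1, align 1) → ends 25
pad 3 to align 4 for pitch
pitch at 28 (size 8, align 4) → ends 36
width at 36 (size 4, align 4) → ends 40
layer at 40 (size 1, align 1) → ends 41
tail pad 3 to reach multiple of 4
total 44 bytes, alignment 4
data bytes 37, size 44 → padding 7

7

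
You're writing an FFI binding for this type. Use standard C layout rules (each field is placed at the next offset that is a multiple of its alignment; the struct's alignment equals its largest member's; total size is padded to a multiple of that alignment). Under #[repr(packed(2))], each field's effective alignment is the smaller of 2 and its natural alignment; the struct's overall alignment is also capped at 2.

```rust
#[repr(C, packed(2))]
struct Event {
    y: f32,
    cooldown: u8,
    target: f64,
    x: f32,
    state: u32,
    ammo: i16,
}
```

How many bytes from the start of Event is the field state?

0..4  y  (4B, 2-aligned)
4..5  cooldown  (1B, 1-aligned)
5..6  -- padding (1B)
6..14  target  (8B, 2-aligned)
14..18  x  (4B, 2-aligned)
18..22  state  (4B, 2-aligned)

18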